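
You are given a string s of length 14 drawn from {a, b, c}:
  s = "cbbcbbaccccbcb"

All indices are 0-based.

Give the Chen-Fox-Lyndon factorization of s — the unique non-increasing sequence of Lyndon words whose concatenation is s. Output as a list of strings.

emit factor 1: 'c' (i=0, period=1)
emit factor 2: 'bbc' (i=1, period=3)
emit factor 3: 'b' (i=4, period=1)
emit factor 4: 'b' (i=5, period=1)
emit factor 5: 'accccbcb' (i=6, period=8)

["c", "bbc", "b", "b", "accccbcb"]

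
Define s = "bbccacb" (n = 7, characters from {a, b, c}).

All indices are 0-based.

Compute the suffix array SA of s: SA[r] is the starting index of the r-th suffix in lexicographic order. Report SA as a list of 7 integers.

[4, 6, 0, 1, 3, 5, 2]

rank | idx | suffix
   0 |   4 | acb
   1 |   6 | b
   2 |   0 | bbccacb
   3 |   1 | bccacb
   4 |   3 | cacb
   5 |   5 | cb
   6 |   2 | ccacb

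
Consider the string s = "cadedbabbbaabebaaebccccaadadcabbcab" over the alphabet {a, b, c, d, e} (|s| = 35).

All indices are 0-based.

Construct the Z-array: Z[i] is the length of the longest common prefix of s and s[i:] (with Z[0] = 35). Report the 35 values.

Z[0]=35
i=1: i≥r, start 0; Z[1]=0
i=2: i≥r, start 0; Z[2]=0
i=3: i≥r, start 0; Z[3]=0
i=4: i≥r, start 0; Z[4]=0
i=5: i≥r, start 0; Z[5]=0
i=6: i≥r, start 0; Z[6]=0
i=7: i≥r, start 0; Z[7]=0
i=8: i≥r, start 0; Z[8]=0
i=9: i≥r, start 0; Z[9]=0
i=10: i≥r, start 0; Z[10]=0
i=11: i≥r, start 0; Z[11]=0
i=12: i≥r, start 0; Z[12]=0
i=13: i≥r, start 0; Z[13]=0
i=14: i≥r, start 0; Z[14]=0
i=15: i≥r, start 0; Z[15]=0
i=16: i≥r, start 0; Z[16]=0
i=17: i≥r, start 0; Z[17]=0
i=18: i≥r, start 0; Z[18]=0
i=19: i≥r, start 0; Z[19]=1 extend→box=[19,20)
i=20: i≥r, start 0; Z[20]=1 extend→box=[20,21)
i=21: i≥r, start 0; Z[21]=1 extend→box=[21,22)
i=22: i≥r, start 0; Z[22]=2 extend→box=[22,24)
i=23: min(r-i=1, Z[1]=0)=0; Z[23]=0
i=24: i≥r, start 0; Z[24]=0
i=25: i≥r, start 0; Z[25]=0
i=26: i≥r, start 0; Z[26]=0
i=27: i≥r, start 0; Z[27]=0
i=28: i≥r, start 0; Z[28]=2 extend→box=[28,30)
i=29: min(r-i=1, Z[1]=0)=0; Z[29]=0
i=30: i≥r, start 0; Z[30]=0
i=31: i≥r, start 0; Z[31]=0
i=32: i≥r, start 0; Z[32]=2 extend→box=[32,34)
i=33: min(r-i=1, Z[1]=0)=0; Z[33]=0
i=34: i≥r, start 0; Z[34]=0

[35, 0, 0, 0, 0, 0, 0, 0, 0, 0, 0, 0, 0, 0, 0, 0, 0, 0, 0, 1, 1, 1, 2, 0, 0, 0, 0, 0, 2, 0, 0, 0, 2, 0, 0]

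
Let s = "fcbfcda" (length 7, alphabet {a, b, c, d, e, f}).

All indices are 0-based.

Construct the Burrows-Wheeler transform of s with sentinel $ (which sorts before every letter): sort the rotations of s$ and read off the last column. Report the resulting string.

rank  rotation  last
    0  $fcbfcda  a
    1  a$fcbfcd  d
    2  bfcda$fc  c
    3  cbfcda$f  f
    4  cda$fcbf  f
    5  da$fcbfc  c
    6  fcbfcda$  $
    7  fcda$fcb  b

adcffc$b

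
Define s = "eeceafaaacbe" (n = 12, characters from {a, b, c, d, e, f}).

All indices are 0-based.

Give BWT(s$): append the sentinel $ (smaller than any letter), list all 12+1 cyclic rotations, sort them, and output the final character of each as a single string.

rank  rotation       last
    0  $eeceafaaacbe  e
    1  aaacbe$eeceaf  f
    2  aacbe$eeceafa  a
    3  acbe$eeceafaa  a
    4  afaaacbe$eece  e
    5  be$eeceafaaac  c
    6  cbe$eeceafaaa  a
    7  ceafaaacbe$ee  e
    8  e$eeceafaaacb  b
    9  eafaaacbe$eec  c
   10  eceafaaacbe$e  e
   11  eeceafaaacbe$  $
   12  faaacbe$eecea  a

efaaecaebce$a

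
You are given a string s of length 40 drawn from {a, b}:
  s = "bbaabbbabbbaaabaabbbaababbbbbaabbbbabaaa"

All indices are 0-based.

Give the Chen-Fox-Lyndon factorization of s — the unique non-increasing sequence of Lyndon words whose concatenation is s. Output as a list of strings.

emit factor 1: 'b' (i=0, period=1)
emit factor 2: 'b' (i=1, period=1)
emit factor 3: 'aabbbabbb' (i=2, period=9)
emit factor 4: 'aaabaabbbaababbbbbaabbbbab' (i=11, period=26)
emit factor 5: 'a' (i=37, period=1)
emit factor 6: 'a' (i=38, period=1)
emit factor 7: 'a' (i=39, period=1)

["b", "b", "aabbbabbb", "aaabaabbbaababbbbbaabbbbab", "a", "a", "a"]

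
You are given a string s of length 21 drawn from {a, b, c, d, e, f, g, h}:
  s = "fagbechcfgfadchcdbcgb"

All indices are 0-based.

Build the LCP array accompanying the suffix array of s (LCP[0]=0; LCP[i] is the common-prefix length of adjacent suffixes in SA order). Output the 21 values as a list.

[0, 1, 0, 1, 1, 0, 1, 1, 1, 3, 0, 1, 0, 0, 2, 1, 0, 2, 1, 0, 2]

rank | idx | suffix
   0 |  11 | adchcdbcgb
   1 |   1 | agbechcfgfadchcdbcgb
   2 |  20 | b
   3 |  17 | bcgb
   4 |   3 | bechcfgfadchcdbcgb
   5 |  15 | cdbcgb
   6 |   7 | cfgfadchcdbcgb
   7 |  18 | cgb
   8 |  13 | chcdbcgb
   9 |   5 | chcfgfadchcdbcgb
  10 |  16 | dbcgb
  11 |  12 | dchcdbcgb
  12 |   4 | echcfgfadchcdbcgb
  13 |  10 | fadchcdbcgb
  14 |   0 | fagbechcfgfadchcdbcgb
  15 |   8 | fgfadchcdbcgb
  16 |  19 | gb
  17 |   2 | gbechcfgfadchcdbcgb
  18 |   9 | gfadchcdbcgb
  19 |  14 | hcdbcgb
  20 |   6 | hcfgfadchcdbcgb

SA = [11, 1, 20, 17, 3, 15, 7, 18, 13, 5, 16, 12, 4, 10, 0, 8, 19, 2, 9, 14, 6]
rank  pair      lcp
   1  s[11:],s[1:]  1  'a'
   2  s[1:],s[20:]  0  ''
   3  s[20:],s[17:]  1  'b'
   4  s[17:],s[3:]  1  'b'
   5  s[3:],s[15:]  0  ''
   6  s[15:],s[7:]  1  'c'
   7  s[7:],s[18:]  1  'c'
   8  s[18:],s[13:]  1  'c'
   9  s[13:],s[5:]  3  'chc'
  10  s[5:],s[16:]  0  ''
  11  s[16:],s[12:]  1  'd'
  12  s[12:],s[4:]  0  ''
  13  s[4:],s[10:]  0  ''
  14  s[10:],s[0:]  2  'fa'
  15  s[0:],s[8:]  1  'f'
  16  s[8:],s[19:]  0  ''
  17  s[19:],s[2:]  2  'gb'
  18  s[2:],s[9:]  1  'g'
  19  s[9:],s[14:]  0  ''
  20  s[14:],s[6:]  2  'hc'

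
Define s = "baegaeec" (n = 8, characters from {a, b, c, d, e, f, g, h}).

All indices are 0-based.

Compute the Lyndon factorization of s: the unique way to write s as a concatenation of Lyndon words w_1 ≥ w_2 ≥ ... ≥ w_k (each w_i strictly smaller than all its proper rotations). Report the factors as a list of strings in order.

emit factor 1: 'b' (i=0, period=1)
emit factor 2: 'aeg' (i=1, period=3)
emit factor 3: 'aeec' (i=4, period=4)

["b", "aeg", "aeec"]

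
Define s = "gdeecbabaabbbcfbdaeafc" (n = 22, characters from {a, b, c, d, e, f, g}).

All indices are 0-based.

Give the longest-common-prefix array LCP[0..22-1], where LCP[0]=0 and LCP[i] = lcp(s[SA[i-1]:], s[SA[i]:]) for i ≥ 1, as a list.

rank→(start, suffix):
  0 → (8, 'aabbbcfbdaeafc')
  1 → (6, 'abaabbbcfbdaeafc')
  2 → (9, 'abbbcfbdaeafc')
  3 → (17, 'aeafc')
  4 → (19, 'afc')
  5 → (7, 'baabbbcfbdaeafc')
  6 → (5, 'babaabbbcfbdaeafc')
  7 → (10, 'bbbcfbdaeafc')
  8 → (11, 'bbcfbdaeafc')
  9 → (12, 'bcfbdaeafc')
  10 → (15, 'bdaeafc')
  11 → (21, 'c')
  12 → (4, 'cbabaabbbcfbdaeafc')
  13 → (13, 'cfbdaeafc')
  14 → (16, 'daeafc')
  15 → (1, 'deecbabaabbbcfbdaeafc')
  16 → (18, 'eafc')
  17 → (3, 'ecbabaabbbcfbdaeafc')
  18 → (2, 'eecbabaabbbcfbdaeafc')
  19 → (14, 'fbdaeafc')
  20 → (20, 'fc')
  21 → (0, 'gdeecbabaabbbcfbdaeafc')

SA = [8, 6, 9, 17, 19, 7, 5, 10, 11, 12, 15, 21, 4, 13, 16, 1, 18, 3, 2, 14, 20, 0]
i: (SA[i-1],SA[i]) lcp shared
  1: (8,6) 1 'a'
  2: (6,9) 2 'ab'
  3: (9,17) 1 'a'
  4: (17,19) 1 'a'
  5: (19,7) 0 ''
  6: (7,5) 2 'ba'
  7: (5,10) 1 'b'
  8: (10,11) 2 'bb'
  9: (11,12) 1 'b'
  10: (12,15) 1 'b'
  11: (15,21) 0 ''
  12: (21,4) 1 'c'
  13: (4,13) 1 'c'
  14: (13,16) 0 ''
  15: (16,1) 1 'd'
  16: (1,18) 0 ''
  17: (18,3) 1 'e'
  18: (3,2) 1 'e'
  19: (2,14) 0 ''
  20: (14,20) 1 'f'
  21: (20,0) 0 ''

[0, 1, 2, 1, 1, 0, 2, 1, 2, 1, 1, 0, 1, 1, 0, 1, 0, 1, 1, 0, 1, 0]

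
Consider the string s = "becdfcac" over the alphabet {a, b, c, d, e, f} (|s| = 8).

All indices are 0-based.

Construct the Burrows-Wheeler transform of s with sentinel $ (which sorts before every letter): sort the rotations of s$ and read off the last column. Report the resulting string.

rank  rotation   last
    0  $becdfcac  c
    1  ac$becdfc  c
    2  becdfcac$  $
    3  c$becdfca  a
    4  cac$becdf  f
    5  cdfcac$be  e
    6  dfcac$bec  c
    7  ecdfcac$b  b
    8  fcac$becd  d

cc$afecbd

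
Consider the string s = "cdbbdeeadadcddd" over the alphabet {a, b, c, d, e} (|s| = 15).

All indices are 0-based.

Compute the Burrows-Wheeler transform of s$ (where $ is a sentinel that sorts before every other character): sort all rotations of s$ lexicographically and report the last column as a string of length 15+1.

deddb$ddacadcbed

rank  rotation          last
    0  $cdbbdeeadadcddd  d
    1  adadcddd$cdbbdee  e
    2  adcddd$cdbbdeead  d
    3  bbdeeadadcddd$cd  d
    4  bdeeadadcddd$cdb  b
    5  cdbbdeeadadcddd$  $
    6  cddd$cdbbdeeadad  d
    7  d$cdbbdeeadadcdd  d
    8  dadcddd$cdbbdeea  a
    9  dbbdeeadadcddd$c  c
   10  dcddd$cdbbdeeada  a
   11  dd$cdbbdeeadadcd  d
   12  ddd$cdbbdeeadadc  c
   13  deeadadcddd$cdbb  b
   14  eadadcddd$cdbbde  e
   15  eeadadcddd$cdbbd  d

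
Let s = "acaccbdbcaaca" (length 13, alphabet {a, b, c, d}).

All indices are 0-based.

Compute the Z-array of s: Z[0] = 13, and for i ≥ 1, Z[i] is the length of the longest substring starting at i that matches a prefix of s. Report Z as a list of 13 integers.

Z[0]=13
i=1: outside box; Z[1]=0
i=2: outside box; Z[2]=2 grow→box=[2,4)
i=3: min(r-i=1, Z[1]=0)=0; Z[3]=0
i=4: outside box; Z[4]=0
i=5: outside box; Z[5]=0
i=6: outside box; Z[6]=0
i=7: outside box; Z[7]=0
i=8: outside box; Z[8]=0
i=9: outside box; Z[9]=1 grow→box=[9,10)
i=10: outside box; Z[10]=3 grow→box=[10,13)
i=11: min(r-i=2, Z[1]=0)=0; Z[11]=0
i=12: min(r-i=1, Z[2]=2)=1; Z[12]=1

[13, 0, 2, 0, 0, 0, 0, 0, 0, 1, 3, 0, 1]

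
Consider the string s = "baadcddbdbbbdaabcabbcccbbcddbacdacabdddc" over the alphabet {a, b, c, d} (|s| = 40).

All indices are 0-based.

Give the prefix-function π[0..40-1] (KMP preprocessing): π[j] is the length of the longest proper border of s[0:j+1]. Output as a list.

[0, 0, 0, 0, 0, 0, 0, 1, 0, 1, 1, 1, 0, 0, 0, 1, 0, 0, 1, 1, 0, 0, 0, 1, 1, 0, 0, 0, 1, 2, 0, 0, 0, 0, 0, 1, 0, 0, 0, 0]

π[0] = 0
j=1 s[j]='a': π[1]=0 (border '')
j=2 s[j]='a': π[2]=0 (border '')
j=3 s[j]='d': π[3]=0 (border '')
j=4 s[j]='c': π[4]=0 (border '')
j=5 s[j]='d': π[5]=0 (border '')
j=6 s[j]='d': π[6]=0 (border '')
j=7 s[j]='b': π[7]=1 (border 'b')
j=8 s[j]='d': k: 1→0; π[8]=0 (border '')
j=9 s[j]='b': π[9]=1 (border 'b')
j=10 s[j]='b': k: 1→0; π[10]=1 (border 'b')
j=11 s[j]='b': k: 1→0; π[11]=1 (border 'b')
j=12 s[j]='d': k: 1→0; π[12]=0 (border '')
j=13 s[j]='a': π[13]=0 (border '')
j=14 s[j]='a': π[14]=0 (border '')
j=15 s[j]='b': π[15]=1 (border 'b')
j=16 s[j]='c': k: 1→0; π[16]=0 (border '')
j=17 s[j]='a': π[17]=0 (border '')
j=18 s[j]='b': π[18]=1 (border 'b')
j=19 s[j]='b': k: 1→0; π[19]=1 (border 'b')
j=20 s[j]='c': k: 1→0; π[20]=0 (border '')
j=21 s[j]='c': π[21]=0 (border '')
j=22 s[j]='c': π[22]=0 (border '')
j=23 s[j]='b': π[23]=1 (border 'b')
j=24 s[j]='b': k: 1→0; π[24]=1 (border 'b')
j=25 s[j]='c': k: 1→0; π[25]=0 (border '')
j=26 s[j]='d': π[26]=0 (border '')
j=27 s[j]='d': π[27]=0 (border '')
j=28 s[j]='b': π[28]=1 (border 'b')
j=29 s[j]='a': π[29]=2 (border 'ba')
j=30 s[j]='c': k: 2→0; π[30]=0 (border '')
j=31 s[j]='d': π[31]=0 (border '')
j=32 s[j]='a': π[32]=0 (border '')
j=33 s[j]='c': π[33]=0 (border '')
j=34 s[j]='a': π[34]=0 (border '')
j=35 s[j]='b': π[35]=1 (border 'b')
j=36 s[j]='d': k: 1→0; π[36]=0 (border '')
j=37 s[j]='d': π[37]=0 (border '')
j=38 s[j]='d': π[38]=0 (border '')
j=39 s[j]='c': π[39]=0 (border '')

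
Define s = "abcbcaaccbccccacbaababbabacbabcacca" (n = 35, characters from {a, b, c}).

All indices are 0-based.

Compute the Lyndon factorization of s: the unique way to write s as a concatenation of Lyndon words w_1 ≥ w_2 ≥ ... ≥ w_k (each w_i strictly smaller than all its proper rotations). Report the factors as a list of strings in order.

["abcbc", "aaccbccccacb", "aababbabacbabcacc", "a"]

emit factor 1: 'abcbc' (i=0, period=5)
emit factor 2: 'aaccbccccacb' (i=5, period=12)
emit factor 3: 'aababbabacbabcacc' (i=17, period=17)
emit factor 4: 'a' (i=34, period=1)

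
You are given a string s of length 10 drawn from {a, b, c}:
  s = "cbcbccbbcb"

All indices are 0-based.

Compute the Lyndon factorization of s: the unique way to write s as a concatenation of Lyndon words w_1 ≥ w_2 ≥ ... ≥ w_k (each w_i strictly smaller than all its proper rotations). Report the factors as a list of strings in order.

["c", "bcbcc", "bbc", "b"]

emit factor 1: 'c' (i=0, period=1)
emit factor 2: 'bcbcc' (i=1, period=5)
emit factor 3: 'bbc' (i=6, period=3)
emit factor 4: 'b' (i=9, period=1)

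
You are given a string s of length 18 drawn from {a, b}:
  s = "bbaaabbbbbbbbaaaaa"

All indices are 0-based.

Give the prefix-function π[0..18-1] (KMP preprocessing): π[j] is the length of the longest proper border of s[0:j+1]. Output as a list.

π[0] = 0
j=1 s[j]='b': π[1]=1 (border 'b')
j=2 s[j]='a': k: 1→0; π[2]=0 (border '')
j=3 s[j]='a': π[3]=0 (border '')
j=4 s[j]='a': π[4]=0 (border '')
j=5 s[j]='b': π[5]=1 (border 'b')
j=6 s[j]='b': π[6]=2 (border 'bb')
j=7 s[j]='b': k: 2→1; π[7]=2 (border 'bb')
j=8 s[j]='b': k: 2→1; π[8]=2 (border 'bb')
j=9 s[j]='b': k: 2→1; π[9]=2 (border 'bb')
j=10 s[j]='b': k: 2→1; π[10]=2 (border 'bb')
j=11 s[j]='b': k: 2→1; π[11]=2 (border 'bb')
j=12 s[j]='b': k: 2→1; π[12]=2 (border 'bb')
j=13 s[j]='a': π[13]=3 (border 'bba')
j=14 s[j]='a': π[14]=4 (border 'bbaa')
j=15 s[j]='a': π[15]=5 (border 'bbaaa')
j=16 s[j]='a': k: 5→0; π[16]=0 (border '')
j=17 s[j]='a': π[17]=0 (border '')

[0, 1, 0, 0, 0, 1, 2, 2, 2, 2, 2, 2, 2, 3, 4, 5, 0, 0]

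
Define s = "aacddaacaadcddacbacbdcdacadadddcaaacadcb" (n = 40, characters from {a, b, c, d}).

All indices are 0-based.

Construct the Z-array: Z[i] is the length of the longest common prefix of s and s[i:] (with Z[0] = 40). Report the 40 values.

[40, 1, 0, 0, 0, 3, 1, 0, 2, 1, 0, 0, 0, 0, 1, 0, 0, 1, 0, 0, 0, 0, 0, 1, 0, 1, 0, 1, 0, 0, 0, 0, 2, 3, 1, 0, 1, 0, 0, 0]

Z[0]=40
i=1: outside box; Z[1]=1 extend→box=[1,2)
i=2: outside box; Z[2]=0
i=3: outside box; Z[3]=0
i=4: outside box; Z[4]=0
i=5: outside box; Z[5]=3 extend→box=[5,8)
i=6: min(r-i=2, Z[1]=1)=1; Z[6]=1
i=7: min(r-i=1, Z[2]=0)=0; Z[7]=0
i=8: outside box; Z[8]=2 extend→box=[8,10)
i=9: min(r-i=1, Z[1]=1)=1; Z[9]=1
i=10: outside box; Z[10]=0
i=11: outside box; Z[11]=0
i=12: outside box; Z[12]=0
i=13: outside box; Z[13]=0
i=14: outside box; Z[14]=1 extend→box=[14,15)
i=15: outside box; Z[15]=0
i=16: outside box; Z[16]=0
i=17: outside box; Z[17]=1 extend→box=[17,18)
i=18: outside box; Z[18]=0
i=19: outside box; Z[19]=0
i=20: outside box; Z[20]=0
i=21: outside box; Z[21]=0
i=22: outside box; Z[22]=0
i=23: outside box; Z[23]=1 extend→box=[23,24)
i=24: outside box; Z[24]=0
i=25: outside box; Z[25]=1 extend→box=[25,26)
i=26: outside box; Z[26]=0
i=27: outside box; Z[27]=1 extend→box=[27,28)
i=28: outside box; Z[28]=0
i=29: outside box; Z[29]=0
i=30: outside box; Z[30]=0
i=31: outside box; Z[31]=0
i=32: outside box; Z[32]=2 extend→box=[32,34)
i=33: min(r-i=1, Z[1]=1)=1; Z[33]=3 extend→box=[33,36)
i=34: min(r-i=2, Z[1]=1)=1; Z[34]=1
i=35: min(r-i=1, Z[2]=0)=0; Z[35]=0
i=36: outside box; Z[36]=1 extend→box=[36,37)
i=37: outside box; Z[37]=0
i=38: outside box; Z[38]=0
i=39: outside box; Z[39]=0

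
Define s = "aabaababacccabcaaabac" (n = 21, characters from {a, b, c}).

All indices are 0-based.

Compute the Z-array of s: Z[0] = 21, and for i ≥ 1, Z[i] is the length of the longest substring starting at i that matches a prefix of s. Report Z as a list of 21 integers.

Z[0]=21
i=1: fresh scan; Z[1]=1 grow→box=[1,2)
i=2: fresh scan; Z[2]=0
i=3: fresh scan; Z[3]=4 grow→box=[3,7)
i=4: min(r-i=3, Z[1]=1)=1; Z[4]=1
i=5: min(r-i=2, Z[2]=0)=0; Z[5]=0
i=6: min(r-i=1, Z[3]=4)=1; Z[6]=1
i=7: fresh scan; Z[7]=0
i=8: fresh scan; Z[8]=1 grow→box=[8,9)
i=9: fresh scan; Z[9]=0
i=10: fresh scan; Z[10]=0
i=11: fresh scan; Z[11]=0
i=12: fresh scan; Z[12]=1 grow→box=[12,13)
i=13: fresh scan; Z[13]=0
i=14: fresh scan; Z[14]=0
i=15: fresh scan; Z[15]=2 grow→box=[15,17)
i=16: min(r-i=1, Z[1]=1)=1; Z[16]=4 grow→box=[16,20)
i=17: min(r-i=3, Z[1]=1)=1; Z[17]=1
i=18: min(r-i=2, Z[2]=0)=0; Z[18]=0
i=19: min(r-i=1, Z[3]=4)=1; Z[19]=1
i=20: fresh scan; Z[20]=0

[21, 1, 0, 4, 1, 0, 1, 0, 1, 0, 0, 0, 1, 0, 0, 2, 4, 1, 0, 1, 0]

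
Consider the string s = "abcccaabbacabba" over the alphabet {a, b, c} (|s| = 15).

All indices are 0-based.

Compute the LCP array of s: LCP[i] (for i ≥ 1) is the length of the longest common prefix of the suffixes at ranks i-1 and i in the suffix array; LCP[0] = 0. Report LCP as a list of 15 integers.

rank→(start, suffix):
  0 → (14, 'a')
  1 → (5, 'aabbacabba')
  2 → (11, 'abba')
  3 → (6, 'abbacabba')
  4 → (0, 'abcccaabbacabba')
  5 → (9, 'acabba')
  6 → (13, 'ba')
  7 → (8, 'bacabba')
  8 → (12, 'bba')
  9 → (7, 'bbacabba')
  10 → (1, 'bcccaabbacabba')
  11 → (4, 'caabbacabba')
  12 → (10, 'cabba')
  13 → (3, 'ccaabbacabba')
  14 → (2, 'cccaabbacabba')

SA = [14, 5, 11, 6, 0, 9, 13, 8, 12, 7, 1, 4, 10, 3, 2]
i: (SA[i-1],SA[i]) lcp shared
  1: (14,5) 1 'a'
  2: (5,11) 1 'a'
  3: (11,6) 4 'abba'
  4: (6,0) 2 'ab'
  5: (0,9) 1 'a'
  6: (9,13) 0 ''
  7: (13,8) 2 'ba'
  8: (8,12) 1 'b'
  9: (12,7) 3 'bba'
  10: (7,1) 1 'b'
  11: (1,4) 0 ''
  12: (4,10) 2 'ca'
  13: (10,3) 1 'c'
  14: (3,2) 2 'cc'

[0, 1, 1, 4, 2, 1, 0, 2, 1, 3, 1, 0, 2, 1, 2]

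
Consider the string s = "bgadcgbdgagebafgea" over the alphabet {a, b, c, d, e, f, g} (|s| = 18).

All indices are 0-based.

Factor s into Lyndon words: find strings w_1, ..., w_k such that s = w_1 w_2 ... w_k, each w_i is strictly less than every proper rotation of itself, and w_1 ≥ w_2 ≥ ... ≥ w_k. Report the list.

["bg", "adcgbdgagebafge", "a"]

emit factor 1: 'bg' (i=0, period=2)
emit factor 2: 'adcgbdgagebafge' (i=2, period=15)
emit factor 3: 'a' (i=17, period=1)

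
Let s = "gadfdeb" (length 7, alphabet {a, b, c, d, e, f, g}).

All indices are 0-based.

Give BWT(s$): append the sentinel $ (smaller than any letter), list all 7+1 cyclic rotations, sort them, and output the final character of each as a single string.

rank  rotation  last
    0  $gadfdeb  b
    1  adfdeb$g  g
    2  b$gadfde  e
    3  deb$gadf  f
    4  dfdeb$ga  a
    5  eb$gadfd  d
    6  fdeb$gad  d
    7  gadfdeb$  $

bgefadd$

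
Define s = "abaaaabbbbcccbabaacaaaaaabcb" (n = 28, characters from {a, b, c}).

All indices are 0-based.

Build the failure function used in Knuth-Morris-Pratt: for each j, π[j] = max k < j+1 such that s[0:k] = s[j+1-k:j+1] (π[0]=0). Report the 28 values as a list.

[0, 0, 1, 1, 1, 1, 2, 0, 0, 0, 0, 0, 0, 0, 1, 2, 3, 4, 0, 1, 1, 1, 1, 1, 1, 2, 0, 0]

π[0] = 0
j=1 s[j]='b': π[1]=0 (border '')
j=2 s[j]='a': π[2]=1 (border 'a')
j=3 s[j]='a': k: 1→0; π[3]=1 (border 'a')
j=4 s[j]='a': k: 1→0; π[4]=1 (border 'a')
j=5 s[j]='a': k: 1→0; π[5]=1 (border 'a')
j=6 s[j]='b': π[6]=2 (border 'ab')
j=7 s[j]='b': k: 2→0; π[7]=0 (border '')
j=8 s[j]='b': π[8]=0 (border '')
j=9 s[j]='b': π[9]=0 (border '')
j=10 s[j]='c': π[10]=0 (border '')
j=11 s[j]='c': π[11]=0 (border '')
j=12 s[j]='c': π[12]=0 (border '')
j=13 s[j]='b': π[13]=0 (border '')
j=14 s[j]='a': π[14]=1 (border 'a')
j=15 s[j]='b': π[15]=2 (border 'ab')
j=16 s[j]='a': π[16]=3 (border 'aba')
j=17 s[j]='a': π[17]=4 (border 'abaa')
j=18 s[j]='c': k: 4→1→0; π[18]=0 (border '')
j=19 s[j]='a': π[19]=1 (border 'a')
j=20 s[j]='a': k: 1→0; π[20]=1 (border 'a')
j=21 s[j]='a': k: 1→0; π[21]=1 (border 'a')
j=22 s[j]='a': k: 1→0; π[22]=1 (border 'a')
j=23 s[j]='a': k: 1→0; π[23]=1 (border 'a')
j=24 s[j]='a': k: 1→0; π[24]=1 (border 'a')
j=25 s[j]='b': π[25]=2 (border 'ab')
j=26 s[j]='c': k: 2→0; π[26]=0 (border '')
j=27 s[j]='b': π[27]=0 (border '')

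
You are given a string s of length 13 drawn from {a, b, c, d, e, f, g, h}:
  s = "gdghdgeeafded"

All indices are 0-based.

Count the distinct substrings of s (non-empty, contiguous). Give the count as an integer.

rank→(start, suffix):
  0 → (8, 'afded')
  1 → (12, 'd')
  2 → (10, 'ded')
  3 → (4, 'dgeeafded')
  4 → (1, 'dghdgeeafded')
  5 → (7, 'eafded')
  6 → (11, 'ed')
  7 → (6, 'eeafded')
  8 → (9, 'fded')
  9 → (0, 'gdghdgeeafded')
  10 → (5, 'geeafded')
  11 → (2, 'ghdgeeafded')
  12 → (3, 'hdgeeafded')

SA = [8, 12, 10, 4, 1, 7, 11, 6, 9, 0, 5, 2, 3]
[i] adj suffixes → lcp
  [1] 8/12 → 0 ('')
  [2] 12/10 → 1 ('d')
  [3] 10/4 → 1 ('d')
  [4] 4/1 → 2 ('dg')
  [5] 1/7 → 0 ('')
  [6] 7/11 → 1 ('e')
  [7] 11/6 → 1 ('e')
  [8] 6/9 → 0 ('')
  [9] 9/0 → 0 ('')
  [10] 0/5 → 1 ('g')
  [11] 5/2 → 1 ('g')
  [12] 2/3 → 0 ('')

n(n+1)/2 = 13·14/2 = 91
Σ LCP = 0 + 0 + 1 + 1 + 2 + 0 + 1 + 1 + 0 + 0 + 1 + 1 + 0 = 8
distinct = 91 − 8 = 83

83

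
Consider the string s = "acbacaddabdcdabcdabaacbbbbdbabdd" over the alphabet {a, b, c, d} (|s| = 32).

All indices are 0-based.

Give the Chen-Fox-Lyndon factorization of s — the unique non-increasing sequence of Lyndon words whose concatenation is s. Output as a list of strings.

["acb", "acadd", "abdcd", "abcd", "ab", "aacbbbbdbabdd"]

emit factor 1: 'acb' (i=0, period=3)
emit factor 2: 'acadd' (i=3, period=5)
emit factor 3: 'abdcd' (i=8, period=5)
emit factor 4: 'abcd' (i=13, period=4)
emit factor 5: 'ab' (i=17, period=2)
emit factor 6: 'aacbbbbdbabdd' (i=19, period=13)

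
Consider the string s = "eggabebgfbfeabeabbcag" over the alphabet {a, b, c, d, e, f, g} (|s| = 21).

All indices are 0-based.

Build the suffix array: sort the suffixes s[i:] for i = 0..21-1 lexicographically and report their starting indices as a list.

sorted suffixes:
  #0 SA[0]=15  'abbcag'
  #1 SA[1]=12  'abeabbcag'
  #2 SA[2]=3  'abebgfbfeabeabbcag'
  #3 SA[3]=19  'ag'
  #4 SA[4]=16  'bbcag'
  #5 SA[5]=17  'bcag'
  #6 SA[6]=13  'beabbcag'
  #7 SA[7]=4  'bebgfbfeabeabbcag'
  #8 SA[8]=9  'bfeabeabbcag'
  #9 SA[9]=6  'bgfbfeabeabbcag'
  #10 SA[10]=18  'cag'
  #11 SA[11]=14  'eabbcag'
  #12 SA[12]=11  'eabeabbcag'
  #13 SA[13]=5  'ebgfbfeabeabbcag'
  #14 SA[14]=0  'eggabebgfbfeabeabbcag'
  #15 SA[15]=8  'fbfeabeabbcag'
  #16 SA[16]=10  'feabeabbcag'
  #17 SA[17]=20  'g'
  #18 SA[18]=2  'gabebgfbfeabeabbcag'
  #19 SA[19]=7  'gfbfeabeabbcag'
  #20 SA[20]=1  'ggabebgfbfeabeabbcag'

[15, 12, 3, 19, 16, 17, 13, 4, 9, 6, 18, 14, 11, 5, 0, 8, 10, 20, 2, 7, 1]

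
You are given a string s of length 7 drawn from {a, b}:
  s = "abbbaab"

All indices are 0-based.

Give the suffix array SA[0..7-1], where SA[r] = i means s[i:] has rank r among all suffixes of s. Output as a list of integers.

rank→(start, suffix):
  0 → (4, 'aab')
  1 → (5, 'ab')
  2 → (0, 'abbbaab')
  3 → (6, 'b')
  4 → (3, 'baab')
  5 → (2, 'bbaab')
  6 → (1, 'bbbaab')

[4, 5, 0, 6, 3, 2, 1]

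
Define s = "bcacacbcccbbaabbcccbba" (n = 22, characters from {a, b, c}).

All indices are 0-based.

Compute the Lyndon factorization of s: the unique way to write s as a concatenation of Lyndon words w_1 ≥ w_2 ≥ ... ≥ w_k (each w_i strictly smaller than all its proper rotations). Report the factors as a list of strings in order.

["bc", "acacbcccbb", "aabbcccbb", "a"]

emit factor 1: 'bc' (i=0, period=2)
emit factor 2: 'acacbcccbb' (i=2, period=10)
emit factor 3: 'aabbcccbb' (i=12, period=9)
emit factor 4: 'a' (i=21, period=1)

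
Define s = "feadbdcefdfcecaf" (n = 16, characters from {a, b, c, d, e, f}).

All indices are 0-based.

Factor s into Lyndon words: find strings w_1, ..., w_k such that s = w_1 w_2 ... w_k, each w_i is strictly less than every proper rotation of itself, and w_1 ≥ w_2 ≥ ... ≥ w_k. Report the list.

["f", "e", "adbdcefdfcecaf"]

emit factor 1: 'f' (i=0, period=1)
emit factor 2: 'e' (i=1, period=1)
emit factor 3: 'adbdcefdfcecaf' (i=2, period=14)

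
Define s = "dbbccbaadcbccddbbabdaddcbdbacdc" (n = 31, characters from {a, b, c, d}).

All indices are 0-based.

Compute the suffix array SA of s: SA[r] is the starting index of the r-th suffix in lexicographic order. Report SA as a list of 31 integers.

sorted suffixes:
  #0 SA[0]=6  'aadcbccddbbabdaddcbdbacdc'
  #1 SA[1]=17  'abdaddcbdbacdc'
  #2 SA[2]=27  'acdc'
  #3 SA[3]=7  'adcbccddbbabdaddcbdbacdc'
  #4 SA[4]=20  'addcbdbacdc'
  #5 SA[5]=5  'baadcbccddbbabdaddcbdbacdc'
  #6 SA[6]=16  'babdaddcbdbacdc'
  #7 SA[7]=26  'bacdc'
  #8 SA[8]=15  'bbabdaddcbdbacdc'
  #9 SA[9]=1  'bbccbaadcbccddbbabdaddcbdbacdc'
  #10 SA[10]=2  'bccbaadcbccddbbabdaddcbdbacdc'
  #11 SA[11]=10  'bccddbbabdaddcbdbacdc'
  #12 SA[12]=18  'bdaddcbdbacdc'
  #13 SA[13]=24  'bdbacdc'
  #14 SA[14]=30  'c'
  #15 SA[15]=4  'cbaadcbccddbbabdaddcbdbacdc'
  #16 SA[16]=9  'cbccddbbabdaddcbdbacdc'
  #17 SA[17]=23  'cbdbacdc'
  #18 SA[18]=3  'ccbaadcbccddbbabdaddcbdbacdc'
  #19 SA[19]=11  'ccddbbabdaddcbdbacdc'
  #20 SA[20]=28  'cdc'
  #21 SA[21]=12  'cddbbabdaddcbdbacdc'
  #22 SA[22]=19  'daddcbdbacdc'
  #23 SA[23]=25  'dbacdc'
  #24 SA[24]=14  'dbbabdaddcbdbacdc'
  #25 SA[25]=0  'dbbccbaadcbccddbbabdaddcbdbacdc'
  #26 SA[26]=29  'dc'
  #27 SA[27]=8  'dcbccddbbabdaddcbdbacdc'
  #28 SA[28]=22  'dcbdbacdc'
  #29 SA[29]=13  'ddbbabdaddcbdbacdc'
  #30 SA[30]=21  'ddcbdbacdc'

[6, 17, 27, 7, 20, 5, 16, 26, 15, 1, 2, 10, 18, 24, 30, 4, 9, 23, 3, 11, 28, 12, 19, 25, 14, 0, 29, 8, 22, 13, 21]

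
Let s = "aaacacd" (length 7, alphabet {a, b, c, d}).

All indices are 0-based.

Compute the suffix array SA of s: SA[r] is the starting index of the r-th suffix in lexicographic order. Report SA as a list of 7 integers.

[0, 1, 2, 4, 3, 5, 6]

rank | idx | suffix
   0 |   0 | aaacacd
   1 |   1 | aacacd
   2 |   2 | acacd
   3 |   4 | acd
   4 |   3 | cacd
   5 |   5 | cd
   6 |   6 | d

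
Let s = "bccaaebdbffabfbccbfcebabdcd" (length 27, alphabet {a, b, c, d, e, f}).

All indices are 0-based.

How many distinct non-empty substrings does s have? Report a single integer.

349

rank→(start, suffix):
  0 → (3, 'aaebdbffabfbccbfcebabdcd')
  1 → (22, 'abdcd')
  2 → (11, 'abfbccbfcebabdcd')
  3 → (4, 'aebdbffabfbccbfcebabdcd')
  4 → (21, 'babdcd')
  5 → (0, 'bccaaebdbffabfbccbfcebabdcd')
  6 → (14, 'bccbfcebabdcd')
  7 → (6, 'bdbffabfbccbfcebabdcd')
  8 → (23, 'bdcd')
  9 → (12, 'bfbccbfcebabdcd')
  10 → (17, 'bfcebabdcd')
  11 → (8, 'bffabfbccbfcebabdcd')
  12 → (2, 'caaebdbffabfbccbfcebabdcd')
  13 → (16, 'cbfcebabdcd')
  14 → (1, 'ccaaebdbffabfbccbfcebabdcd')
  15 → (15, 'ccbfcebabdcd')
  16 → (25, 'cd')
  17 → (19, 'cebabdcd')
  18 → (26, 'd')
  19 → (7, 'dbffabfbccbfcebabdcd')
  20 → (24, 'dcd')
  21 → (20, 'ebabdcd')
  22 → (5, 'ebdbffabfbccbfcebabdcd')
  23 → (10, 'fabfbccbfcebabdcd')
  24 → (13, 'fbccbfcebabdcd')
  25 → (18, 'fcebabdcd')
  26 → (9, 'ffabfbccbfcebabdcd')

SA = [3, 22, 11, 4, 21, 0, 14, 6, 23, 12, 17, 8, 2, 16, 1, 15, 25, 19, 26, 7, 24, 20, 5, 10, 13, 18, 9]
[i] adj suffixes → lcp
  [1] 3/22 → 1 ('a')
  [2] 22/11 → 2 ('ab')
  [3] 11/4 → 1 ('a')
  [4] 4/21 → 0 ('')
  [5] 21/0 → 1 ('b')
  [6] 0/14 → 3 ('bcc')
  [7] 14/6 → 1 ('b')
  [8] 6/23 → 2 ('bd')
  [9] 23/12 → 1 ('b')
  [10] 12/17 → 2 ('bf')
  [11] 17/8 → 2 ('bf')
  [12] 8/2 → 0 ('')
  [13] 2/16 → 1 ('c')
  [14] 16/1 → 1 ('c')
  [15] 1/15 → 2 ('cc')
  [16] 15/25 → 1 ('c')
  [17] 25/19 → 1 ('c')
  [18] 19/26 → 0 ('')
  [19] 26/7 → 1 ('d')
  [20] 7/24 → 1 ('d')
  [21] 24/20 → 0 ('')
  [22] 20/5 → 2 ('eb')
  [23] 5/10 → 0 ('')
  [24] 10/13 → 1 ('f')
  [25] 13/18 → 1 ('f')
  [26] 18/9 → 1 ('f')

n(n+1)/2 = 27·28/2 = 378
Σ LCP = 0 + 1 + 2 + 1 + 0 + 1 + 3 + 1 + 2 + 1 + 2 + 2 + 0 + 1 + 1 + 2 + 1 + 1 + 0 + 1 + 1 + 0 + 2 + 0 + 1 + 1 + 1 = 29
distinct = 378 − 29 = 349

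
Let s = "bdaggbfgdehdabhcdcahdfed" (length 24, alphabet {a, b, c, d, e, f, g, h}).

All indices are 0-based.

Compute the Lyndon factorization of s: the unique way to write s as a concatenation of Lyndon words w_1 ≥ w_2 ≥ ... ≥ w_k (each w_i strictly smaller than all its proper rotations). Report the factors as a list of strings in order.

emit factor 1: 'bd' (i=0, period=2)
emit factor 2: 'aggbfgdehd' (i=2, period=10)
emit factor 3: 'abhcdcahdfed' (i=12, period=12)

["bd", "aggbfgdehd", "abhcdcahdfed"]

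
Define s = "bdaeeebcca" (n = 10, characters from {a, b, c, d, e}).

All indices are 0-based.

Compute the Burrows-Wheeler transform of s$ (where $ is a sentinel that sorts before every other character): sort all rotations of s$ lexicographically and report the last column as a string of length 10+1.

acde$cbbeea

rank  rotation     last
    0  $bdaeeebcca  a
    1  a$bdaeeebcc  c
    2  aeeebcca$bd  d
    3  bcca$bdaeee  e
    4  bdaeeebcca$  $
    5  ca$bdaeeebc  c
    6  cca$bdaeeeb  b
    7  daeeebcca$b  b
    8  ebcca$bdaee  e
    9  eebcca$bdae  e
   10  eeebcca$bda  a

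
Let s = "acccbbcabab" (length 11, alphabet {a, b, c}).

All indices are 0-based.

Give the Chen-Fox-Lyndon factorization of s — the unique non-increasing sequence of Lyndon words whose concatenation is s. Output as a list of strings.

["acccbbc", "ab", "ab"]

emit factor 1: 'acccbbc' (i=0, period=7)
emit factor 2: 'ab' (i=7, period=2)
emit factor 3: 'ab' (i=9, period=2)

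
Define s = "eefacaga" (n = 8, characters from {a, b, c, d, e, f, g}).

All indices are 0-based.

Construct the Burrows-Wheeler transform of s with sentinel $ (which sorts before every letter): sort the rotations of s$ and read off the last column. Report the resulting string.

agfca$eea

rank  rotation   last
    0  $eefacaga  a
    1  a$eefacag  g
    2  acaga$eef  f
    3  aga$eefac  c
    4  caga$eefa  a
    5  eefacaga$  $
    6  efacaga$e  e
    7  facaga$ee  e
    8  ga$eefaca  a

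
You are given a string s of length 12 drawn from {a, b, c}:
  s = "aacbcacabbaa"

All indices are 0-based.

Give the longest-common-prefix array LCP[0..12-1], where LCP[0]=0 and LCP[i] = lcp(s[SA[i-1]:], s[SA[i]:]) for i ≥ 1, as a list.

sorted suffixes:
  #0 SA[0]=11  'a'
  #1 SA[1]=10  'aa'
  #2 SA[2]=0  'aacbcacabbaa'
  #3 SA[3]=7  'abbaa'
  #4 SA[4]=5  'acabbaa'
  #5 SA[5]=1  'acbcacabbaa'
  #6 SA[6]=9  'baa'
  #7 SA[7]=8  'bbaa'
  #8 SA[8]=3  'bcacabbaa'
  #9 SA[9]=6  'cabbaa'
  #10 SA[10]=4  'cacabbaa'
  #11 SA[11]=2  'cbcacabbaa'

SA = [11, 10, 0, 7, 5, 1, 9, 8, 3, 6, 4, 2]
[i] adj suffixes → lcp
  [1] 11/10 → 1 ('a')
  [2] 10/0 → 2 ('aa')
  [3] 0/7 → 1 ('a')
  [4] 7/5 → 1 ('a')
  [5] 5/1 → 2 ('ac')
  [6] 1/9 → 0 ('')
  [7] 9/8 → 1 ('b')
  [8] 8/3 → 1 ('b')
  [9] 3/6 → 0 ('')
  [10] 6/4 → 2 ('ca')
  [11] 4/2 → 1 ('c')

[0, 1, 2, 1, 1, 2, 0, 1, 1, 0, 2, 1]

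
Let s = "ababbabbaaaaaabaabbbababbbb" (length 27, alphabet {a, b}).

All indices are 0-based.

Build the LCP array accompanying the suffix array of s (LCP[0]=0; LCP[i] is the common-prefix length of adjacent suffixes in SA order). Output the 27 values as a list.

[0, 5, 4, 3, 2, 3, 1, 3, 5, 2, 4, 3, 4, 0, 1, 3, 2, 3, 5, 4, 1, 2, 3, 4, 2, 3, 3]

sorted suffixes:
  #0 SA[0]=8  'aaaaaabaabbbababbbb'
  #1 SA[1]=9  'aaaaabaabbbababbbb'
  #2 SA[2]=10  'aaaabaabbbababbbb'
  #3 SA[3]=11  'aaabaabbbababbbb'
  #4 SA[4]=12  'aabaabbbababbbb'
  #5 SA[5]=15  'aabbbababbbb'
  #6 SA[6]=13  'abaabbbababbbb'
  #7 SA[7]=0  'ababbabbaaaaaabaabbbababbbb'
  #8 SA[8]=20  'ababbbb'
  #9 SA[9]=5  'abbaaaaaabaabbbababbbb'
  #10 SA[10]=2  'abbabbaaaaaabaabbbababbbb'
  #11 SA[11]=16  'abbbababbbb'
  #12 SA[12]=22  'abbbb'
  #13 SA[13]=26  'b'
  #14 SA[14]=7  'baaaaaabaabbbababbbb'
  #15 SA[15]=14  'baabbbababbbb'
  #16 SA[16]=19  'bababbbb'
  #17 SA[17]=4  'babbaaaaaabaabbbababbbb'
  #18 SA[18]=1  'babbabbaaaaaabaabbbababbbb'
  #19 SA[19]=21  'babbbb'
  #20 SA[20]=25  'bb'
  #21 SA[21]=6  'bbaaaaaabaabbbababbbb'
  #22 SA[22]=18  'bbababbbb'
  #23 SA[23]=3  'bbabbaaaaaabaabbbababbbb'
  #24 SA[24]=24  'bbb'
  #25 SA[25]=17  'bbbababbbb'
  #26 SA[26]=23  'bbbb'

SA = [8, 9, 10, 11, 12, 15, 13, 0, 20, 5, 2, 16, 22, 26, 7, 14, 19, 4, 1, 21, 25, 6, 18, 3, 24, 17, 23]
i: (SA[i-1],SA[i]) lcp shared
  1: (8,9) 5 'aaaaa'
  2: (9,10) 4 'aaaa'
  3: (10,11) 3 'aaa'
  4: (11,12) 2 'aa'
  5: (12,15) 3 'aab'
  6: (15,13) 1 'a'
  7: (13,0) 3 'aba'
  8: (0,20) 5 'ababb'
  9: (20,5) 2 'ab'
  10: (5,2) 4 'abba'
  11: (2,16) 3 'abb'
  12: (16,22) 4 'abbb'
  13: (22,26) 0 ''
  14: (26,7) 1 'b'
  15: (7,14) 3 'baa'
  16: (14,19) 2 'ba'
  17: (19,4) 3 'bab'
  18: (4,1) 5 'babba'
  19: (1,21) 4 'babb'
  20: (21,25) 1 'b'
  21: (25,6) 2 'bb'
  22: (6,18) 3 'bba'
  23: (18,3) 4 'bbab'
  24: (3,24) 2 'bb'
  25: (24,17) 3 'bbb'
  26: (17,23) 3 'bbb'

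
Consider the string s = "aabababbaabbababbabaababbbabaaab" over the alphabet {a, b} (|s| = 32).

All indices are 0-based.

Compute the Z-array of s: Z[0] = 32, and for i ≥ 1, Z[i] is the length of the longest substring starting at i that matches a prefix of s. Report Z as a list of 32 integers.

Z[0]=32
i=1: outside box; Z[1]=1 scan→box=[1,2)
i=2: outside box; Z[2]=0
i=3: outside box; Z[3]=1 scan→box=[3,4)
i=4: outside box; Z[4]=0
i=5: outside box; Z[5]=1 scan→box=[5,6)
i=6: outside box; Z[6]=0
i=7: outside box; Z[7]=0
i=8: outside box; Z[8]=3 scan→box=[8,11)
i=9: min(r-i=2, Z[1]=1)=1; Z[9]=1
i=10: min(r-i=1, Z[2]=0)=0; Z[10]=0
i=11: outside box; Z[11]=0
i=12: outside box; Z[12]=1 scan→box=[12,13)
i=13: outside box; Z[13]=0
i=14: outside box; Z[14]=1 scan→box=[14,15)
i=15: outside box; Z[15]=0
i=16: outside box; Z[16]=0
i=17: outside box; Z[17]=1 scan→box=[17,18)
i=18: outside box; Z[18]=0
i=19: outside box; Z[19]=5 scan→box=[19,24)
i=20: min(r-i=4, Z[1]=1)=1; Z[20]=1
i=21: min(r-i=3, Z[2]=0)=0; Z[21]=0
i=22: min(r-i=2, Z[3]=1)=1; Z[22]=1
i=23: min(r-i=1, Z[4]=0)=0; Z[23]=0
i=24: outside box; Z[24]=0
i=25: outside box; Z[25]=0
i=26: outside box; Z[26]=1 scan→box=[26,27)
i=27: outside box; Z[27]=0
i=28: outside box; Z[28]=2 scan→box=[28,30)
i=29: min(r-i=1, Z[1]=1)=1; Z[29]=3 scan→box=[29,32)
i=30: min(r-i=2, Z[1]=1)=1; Z[30]=1
i=31: min(r-i=1, Z[2]=0)=0; Z[31]=0

[32, 1, 0, 1, 0, 1, 0, 0, 3, 1, 0, 0, 1, 0, 1, 0, 0, 1, 0, 5, 1, 0, 1, 0, 0, 0, 1, 0, 2, 3, 1, 0]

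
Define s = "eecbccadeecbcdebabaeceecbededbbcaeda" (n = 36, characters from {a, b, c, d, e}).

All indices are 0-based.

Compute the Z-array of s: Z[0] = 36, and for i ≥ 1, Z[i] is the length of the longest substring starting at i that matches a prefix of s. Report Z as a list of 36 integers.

[36, 1, 0, 0, 0, 0, 0, 0, 5, 1, 0, 0, 0, 0, 1, 0, 0, 0, 0, 1, 0, 4, 1, 0, 0, 1, 0, 1, 0, 0, 0, 0, 0, 1, 0, 0]

Z[0]=36
i=1: i≥r, start 0; Z[1]=1 scan→box=[1,2)
i=2: i≥r, start 0; Z[2]=0
i=3: i≥r, start 0; Z[3]=0
i=4: i≥r, start 0; Z[4]=0
i=5: i≥r, start 0; Z[5]=0
i=6: i≥r, start 0; Z[6]=0
i=7: i≥r, start 0; Z[7]=0
i=8: i≥r, start 0; Z[8]=5 scan→box=[8,13)
i=9: min(r-i=4, Z[1]=1)=1; Z[9]=1
i=10: min(r-i=3, Z[2]=0)=0; Z[10]=0
i=11: min(r-i=2, Z[3]=0)=0; Z[11]=0
i=12: min(r-i=1, Z[4]=0)=0; Z[12]=0
i=13: i≥r, start 0; Z[13]=0
i=14: i≥r, start 0; Z[14]=1 scan→box=[14,15)
i=15: i≥r, start 0; Z[15]=0
i=16: i≥r, start 0; Z[16]=0
i=17: i≥r, start 0; Z[17]=0
i=18: i≥r, start 0; Z[18]=0
i=19: i≥r, start 0; Z[19]=1 scan→box=[19,20)
i=20: i≥r, start 0; Z[20]=0
i=21: i≥r, start 0; Z[21]=4 scan→box=[21,25)
i=22: min(r-i=3, Z[1]=1)=1; Z[22]=1
i=23: min(r-i=2, Z[2]=0)=0; Z[23]=0
i=24: min(r-i=1, Z[3]=0)=0; Z[24]=0
i=25: i≥r, start 0; Z[25]=1 scan→box=[25,26)
i=26: i≥r, start 0; Z[26]=0
i=27: i≥r, start 0; Z[27]=1 scan→box=[27,28)
i=28: i≥r, start 0; Z[28]=0
i=29: i≥r, start 0; Z[29]=0
i=30: i≥r, start 0; Z[30]=0
i=31: i≥r, start 0; Z[31]=0
i=32: i≥r, start 0; Z[32]=0
i=33: i≥r, start 0; Z[33]=1 scan→box=[33,34)
i=34: i≥r, start 0; Z[34]=0
i=35: i≥r, start 0; Z[35]=0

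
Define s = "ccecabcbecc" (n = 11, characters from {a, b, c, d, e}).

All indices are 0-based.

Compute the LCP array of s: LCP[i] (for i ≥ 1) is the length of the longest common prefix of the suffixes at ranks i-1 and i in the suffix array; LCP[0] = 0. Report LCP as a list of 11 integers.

rank | idx | suffix
   0 |   4 | abcbecc
   1 |   5 | bcbecc
   2 |   7 | becc
   3 |  10 | c
   4 |   3 | cabcbecc
   5 |   6 | cbecc
   6 |   9 | cc
   7 |   0 | ccecabcbecc
   8 |   1 | cecabcbecc
   9 |   2 | ecabcbecc
  10 |   8 | ecc

SA = [4, 5, 7, 10, 3, 6, 9, 0, 1, 2, 8]
rank  pair      lcp
   1  s[4:],s[5:]  0  ''
   2  s[5:],s[7:]  1  'b'
   3  s[7:],s[10:]  0  ''
   4  s[10:],s[3:]  1  'c'
   5  s[3:],s[6:]  1  'c'
   6  s[6:],s[9:]  1  'c'
   7  s[9:],s[0:]  2  'cc'
   8  s[0:],s[1:]  1  'c'
   9  s[1:],s[2:]  0  ''
  10  s[2:],s[8:]  2  'ec'

[0, 0, 1, 0, 1, 1, 1, 2, 1, 0, 2]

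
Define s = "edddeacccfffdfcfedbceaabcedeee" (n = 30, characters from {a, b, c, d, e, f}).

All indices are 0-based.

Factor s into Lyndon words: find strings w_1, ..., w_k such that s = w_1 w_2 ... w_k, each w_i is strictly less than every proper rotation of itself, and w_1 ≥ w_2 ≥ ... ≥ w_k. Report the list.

emit factor 1: 'e' (i=0, period=1)
emit factor 2: 'ddde' (i=1, period=4)
emit factor 3: 'acccfffdfcfedbce' (i=5, period=16)
emit factor 4: 'aabcedeee' (i=21, period=9)

["e", "ddde", "acccfffdfcfedbce", "aabcedeee"]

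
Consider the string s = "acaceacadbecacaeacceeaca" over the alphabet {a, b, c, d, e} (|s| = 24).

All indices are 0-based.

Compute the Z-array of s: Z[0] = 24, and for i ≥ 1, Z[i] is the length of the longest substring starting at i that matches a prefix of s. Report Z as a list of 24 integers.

Z[0]=24
i=1: fresh scan; Z[1]=0
i=2: fresh scan; Z[2]=2 extend→box=[2,4)
i=3: min(r-i=1, Z[1]=0)=0; Z[3]=0
i=4: fresh scan; Z[4]=0
i=5: fresh scan; Z[5]=3 extend→box=[5,8)
i=6: min(r-i=2, Z[1]=0)=0; Z[6]=0
i=7: min(r-i=1, Z[2]=2)=1; Z[7]=1
i=8: fresh scan; Z[8]=0
i=9: fresh scan; Z[9]=0
i=10: fresh scan; Z[10]=0
i=11: fresh scan; Z[11]=0
i=12: fresh scan; Z[12]=3 extend→box=[12,15)
i=13: min(r-i=2, Z[1]=0)=0; Z[13]=0
i=14: min(r-i=1, Z[2]=2)=1; Z[14]=1
i=15: fresh scan; Z[15]=0
i=16: fresh scan; Z[16]=2 extend→box=[16,18)
i=17: min(r-i=1, Z[1]=0)=0; Z[17]=0
i=18: fresh scan; Z[18]=0
i=19: fresh scan; Z[19]=0
i=20: fresh scan; Z[20]=0
i=21: fresh scan; Z[21]=3 extend→box=[21,24)
i=22: min(r-i=2, Z[1]=0)=0; Z[22]=0
i=23: min(r-i=1, Z[2]=2)=1; Z[23]=1

[24, 0, 2, 0, 0, 3, 0, 1, 0, 0, 0, 0, 3, 0, 1, 0, 2, 0, 0, 0, 0, 3, 0, 1]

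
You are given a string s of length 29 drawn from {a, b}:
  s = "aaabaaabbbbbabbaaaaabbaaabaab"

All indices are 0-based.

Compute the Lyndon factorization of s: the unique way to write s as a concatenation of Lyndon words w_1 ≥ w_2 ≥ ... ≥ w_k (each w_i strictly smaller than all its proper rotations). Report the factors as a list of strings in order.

["aaabaaabbbbbabb", "aaaaabbaaabaab"]

emit factor 1: 'aaabaaabbbbbabb' (i=0, period=15)
emit factor 2: 'aaaaabbaaabaab' (i=15, period=14)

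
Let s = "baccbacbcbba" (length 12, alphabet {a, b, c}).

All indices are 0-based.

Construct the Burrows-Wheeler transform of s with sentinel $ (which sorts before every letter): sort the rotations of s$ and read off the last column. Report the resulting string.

abbbbc$cccbaa

rank  rotation       last
    0  $baccbacbcbba  a
    1  a$baccbacbcbb  b
    2  acbcbba$baccb  b
    3  accbacbcbba$b  b
    4  ba$baccbacbcb  b
    5  bacbcbba$bacc  c
    6  baccbacbcbba$  $
    7  bba$baccbacbc  c
    8  bcbba$baccbac  c
    9  cbacbcbba$bac  c
   10  cbba$baccbacb  b
   11  cbcbba$baccba  a
   12  ccbacbcbba$ba  a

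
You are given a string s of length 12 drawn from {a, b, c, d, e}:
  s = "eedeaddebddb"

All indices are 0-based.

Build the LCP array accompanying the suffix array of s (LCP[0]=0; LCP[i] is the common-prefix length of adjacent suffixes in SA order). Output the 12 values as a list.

[0, 0, 1, 0, 1, 2, 1, 2, 0, 1, 1, 1]

rank | idx | suffix
   0 |   4 | addebddb
   1 |  11 | b
   2 |   8 | bddb
   3 |  10 | db
   4 |   9 | ddb
   5 |   5 | ddebddb
   6 |   2 | deaddebddb
   7 |   6 | debddb
   8 |   3 | eaddebddb
   9 |   7 | ebddb
  10 |   1 | edeaddebddb
  11 |   0 | eedeaddebddb

SA = [4, 11, 8, 10, 9, 5, 2, 6, 3, 7, 1, 0]
i: (SA[i-1],SA[i]) lcp shared
  1: (4,11) 0 ''
  2: (11,8) 1 'b'
  3: (8,10) 0 ''
  4: (10,9) 1 'd'
  5: (9,5) 2 'dd'
  6: (5,2) 1 'd'
  7: (2,6) 2 'de'
  8: (6,3) 0 ''
  9: (3,7) 1 'e'
  10: (7,1) 1 'e'
  11: (1,0) 1 'e'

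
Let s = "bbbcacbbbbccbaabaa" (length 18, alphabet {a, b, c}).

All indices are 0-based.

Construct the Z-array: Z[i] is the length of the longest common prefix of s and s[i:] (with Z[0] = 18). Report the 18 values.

Z[0]=18
i=1: i≥r, start 0; Z[1]=2 grow→box=[1,3)
i=2: min(r-i=1, Z[1]=2)=1; Z[2]=1
i=3: i≥r, start 0; Z[3]=0
i=4: i≥r, start 0; Z[4]=0
i=5: i≥r, start 0; Z[5]=0
i=6: i≥r, start 0; Z[6]=3 grow→box=[6,9)
i=7: min(r-i=2, Z[1]=2)=2; Z[7]=4 grow→box=[7,11)
i=8: min(r-i=3, Z[1]=2)=2; Z[8]=2
i=9: min(r-i=2, Z[2]=1)=1; Z[9]=1
i=10: min(r-i=1, Z[3]=0)=0; Z[10]=0
i=11: i≥r, start 0; Z[11]=0
i=12: i≥r, start 0; Z[12]=1 grow→box=[12,13)
i=13: i≥r, start 0; Z[13]=0
i=14: i≥r, start 0; Z[14]=0
i=15: i≥r, start 0; Z[15]=1 grow→box=[15,16)
i=16: i≥r, start 0; Z[16]=0
i=17: i≥r, start 0; Z[17]=0

[18, 2, 1, 0, 0, 0, 3, 4, 2, 1, 0, 0, 1, 0, 0, 1, 0, 0]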